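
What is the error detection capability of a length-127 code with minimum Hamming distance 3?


Detection capability = d_min - 1 = 3 - 1 = 2

2 errors


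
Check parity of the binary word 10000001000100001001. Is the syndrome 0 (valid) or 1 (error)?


Syndrome = XOR of all bits = 1 XOR 0 XOR 0 XOR 0 XOR 0 XOR 0 XOR 0 XOR 1 XOR 0 XOR 0 XOR 0 XOR 1 XOR 0 XOR 0 XOR 0 XOR 0 XOR 1 XOR 0 XOR 0 XOR 1 = 1

1


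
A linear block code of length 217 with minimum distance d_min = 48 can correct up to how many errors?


Correction capability = floor((d-1)/2) = floor((48-1)/2) = 23

23 errors


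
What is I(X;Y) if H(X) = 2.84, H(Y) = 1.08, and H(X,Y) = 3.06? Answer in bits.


I(X;Y) = H(X) + H(Y) - H(X,Y) = 2.84 + 1.08 - 3.06 = 0.86

0.86 bits


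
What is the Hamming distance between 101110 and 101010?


Count differing positions: . . . ^ . . = 1 differences

1


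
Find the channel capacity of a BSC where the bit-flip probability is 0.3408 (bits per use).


H(p) = -p*log2(p) - (1-p)*log2(1-p) = -0.3408*log2(0.3408) - 0.6592*log2(0.6592) = 0.529263 + 0.396319 = 0.9256. C = 1 - H(p) = 1 - 0.9256 = 0.0744

0.0744 bits


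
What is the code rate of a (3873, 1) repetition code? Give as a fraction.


Rate = k/n = 1/3873

1/3873


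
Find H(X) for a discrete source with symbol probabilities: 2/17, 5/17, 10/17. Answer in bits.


H = -sum(p_i * log2(p_i)). Terms: -(2/17)*log2(2/17) = 0.363231; -(5/17)*log2(5/17) = 0.519275; -(10/17)*log2(10/17) = 0.450315. H = 0.363231 + 0.519275 + 0.450315 = 1.3328

1.3328 bits


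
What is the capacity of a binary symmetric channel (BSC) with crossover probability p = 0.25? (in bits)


H(p) = -p*log2(p) - (1-p)*log2(1-p) = -0.25*log2(0.25) - 0.75*log2(0.75) = 0.500000 + 0.311278 = 0.8113. C = 1 - H(p) = 1 - 0.8113 = 0.1887

0.1887 bits


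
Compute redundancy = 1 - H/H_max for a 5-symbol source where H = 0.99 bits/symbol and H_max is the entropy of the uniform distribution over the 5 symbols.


H_max = log2(K) = log2(5) = 2.3219 bits/symbol. Redundancy = 1 - H/H_max = 1 - 0.99/2.3219 = 1 - 0.4264 = 0.5736

0.5736


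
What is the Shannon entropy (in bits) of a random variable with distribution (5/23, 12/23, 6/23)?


H = -sum(p_i * log2(p_i)). Terms: -(5/23)*log2(5/23) = 0.478616; -(12/23)*log2(12/23) = 0.489704; -(6/23)*log2(6/23) = 0.505722. H = 0.478616 + 0.489704 + 0.505722 = 1.474

1.474 bits


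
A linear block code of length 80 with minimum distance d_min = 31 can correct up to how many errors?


Correction capability = floor((d-1)/2) = floor((31-1)/2) = 15

15 errors


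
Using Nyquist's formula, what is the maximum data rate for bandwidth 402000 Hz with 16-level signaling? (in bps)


Rate = 2 * B * log2(M) = 2 * 402000 * 4.0 = 3216000.0

3216000.0 bps


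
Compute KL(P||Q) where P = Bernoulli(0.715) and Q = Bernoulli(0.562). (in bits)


KL = p*log2(p/q) + (1-p)*log2((1-p)/(1-q)) = 0.715*log2(0.715/0.562) + 0.285*log2(0.285/0.438) = 0.0717

0.0717 bits


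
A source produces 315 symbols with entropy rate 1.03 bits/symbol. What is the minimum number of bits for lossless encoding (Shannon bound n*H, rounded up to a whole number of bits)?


Minimum bits >= n * H = 315 * 1.03 = 324.45, rounded up to a whole number of bits = 325

325 bits


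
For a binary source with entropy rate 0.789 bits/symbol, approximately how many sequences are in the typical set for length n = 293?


log2|A_typical| = nH = 293 * 0.789 = 231.177, so |A_typical| ~ 2^231.177 = 3.901e+69

3.901e+69


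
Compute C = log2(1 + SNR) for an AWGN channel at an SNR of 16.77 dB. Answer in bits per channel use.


SNR_linear = 10^(16.77/10) = 47.5335; C = log2(1 + SNR_linear) = log2(1 + 47.5335) = 5.6009

5.6009 bits/channel use


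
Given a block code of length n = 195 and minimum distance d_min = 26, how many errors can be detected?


Detection capability = d_min - 1 = 26 - 1 = 25

25 errors


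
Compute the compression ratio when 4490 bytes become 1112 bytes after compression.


Ratio = original / compressed = 4490 / 1112 = 4.0378

4.0378


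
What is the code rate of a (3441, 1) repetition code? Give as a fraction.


Rate = k/n = 1/3441

1/3441


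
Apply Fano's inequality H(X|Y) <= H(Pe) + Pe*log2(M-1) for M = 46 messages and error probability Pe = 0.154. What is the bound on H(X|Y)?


H(Pe) = -Pe*log2(Pe) - (1-Pe)*log2(1-Pe) = -0.154*log2(0.154) - 0.846*log2(0.846) = 0.415646 + 0.204115 = 0.6198. Pe*log2(M-1) = 0.154*log2(45) = 0.845745. Bound = H(Pe) + Pe*log2(M-1) = 0.415646 + 0.204115 + 0.845745 = 1.4655

1.4655 bits


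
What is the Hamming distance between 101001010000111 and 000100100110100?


Count differing positions: ^ . ^ ^ . ^ ^ ^ . ^ ^ . . ^ ^ = 10 differences

10


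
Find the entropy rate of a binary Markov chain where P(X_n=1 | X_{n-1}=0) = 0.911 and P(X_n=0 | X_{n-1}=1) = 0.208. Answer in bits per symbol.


Stationary distribution: pi_0 = p10/(p01+p10) = 0.1859, pi_1 = 0.8141. Entropy rate H' = pi_0*H(p01) + pi_1*H(p10) = 0.1859*0.4331 + 0.8141*0.7376 = 0.681

0.681 bits/symbol


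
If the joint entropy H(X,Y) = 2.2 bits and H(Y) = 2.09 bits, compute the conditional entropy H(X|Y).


H(X|Y) = H(X,Y) - H(Y) = 2.2 - 2.09 = 0.11

0.11 bits


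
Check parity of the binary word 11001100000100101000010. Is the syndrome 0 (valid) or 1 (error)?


Syndrome = XOR of all bits = 1 XOR 1 XOR 0 XOR 0 XOR 1 XOR 1 XOR 0 XOR 0 XOR 0 XOR 0 XOR 0 XOR 1 XOR 0 XOR 0 XOR 1 XOR 0 XOR 1 XOR 0 XOR 0 XOR 0 XOR 0 XOR 1 XOR 0 = 0

0


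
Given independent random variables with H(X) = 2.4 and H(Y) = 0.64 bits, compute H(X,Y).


For independent variables, H(X,Y) = H(X) + H(Y) = 2.4 + 0.64 = 3.04

3.04 bits


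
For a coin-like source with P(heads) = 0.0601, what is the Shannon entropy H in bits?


H = -p*log2(p) - (1-p)*log2(1-p). -0.0601*log2(0.0601) = 0.243795; -0.9399*log2(0.9399) = 0.084047. H = 0.243795 + 0.084047 = 0.3278

0.3278 bits


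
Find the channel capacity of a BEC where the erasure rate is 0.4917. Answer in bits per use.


C = 1 - epsilon = 1 - 0.4917 = 0.5083

0.5083 bits


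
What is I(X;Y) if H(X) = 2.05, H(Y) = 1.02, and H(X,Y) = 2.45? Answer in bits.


I(X;Y) = H(X) + H(Y) - H(X,Y) = 2.05 + 1.02 - 2.45 = 0.62

0.62 bits


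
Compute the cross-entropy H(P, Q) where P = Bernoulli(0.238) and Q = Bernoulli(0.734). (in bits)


H(P,Q) = -p*log2(q) - (1-p)*log2(1-q). -0.238*log2(0.734) = 0.106183; -0.762*log2(0.266) = 1.455802. H(P,Q) = 0.106183 + 1.455802 = 1.562

1.562 bits


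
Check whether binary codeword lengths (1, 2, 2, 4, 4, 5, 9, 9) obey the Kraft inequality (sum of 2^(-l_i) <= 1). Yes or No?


Kraft sum = sum(2^(-l_i)) = 1.1602, need <= 1. Result: violated (a binary prefix-free code with these lengths cannot exist)

No


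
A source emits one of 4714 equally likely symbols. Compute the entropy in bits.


H = log2(n) = log2(4714) = 12.2027

12.2027 bits


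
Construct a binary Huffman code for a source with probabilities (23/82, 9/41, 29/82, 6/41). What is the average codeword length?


Huffman construction (repeatedly merge the two least-probable nodes; each merge adds 1 bit to every symbol beneath it): 6/41 + 9/41 = 15/41; 23/82 + 29/82 = 26/41; 15/41 + 26/41 = 1. Resulting codeword lengths (in the order the probabilities were given): (2, 2, 2, 2). L_avg = sum(p_i * l_i) = 23/82*2 + 9/41*2 + 29/82*2 + 6/41*2 = 2

2.0 bits


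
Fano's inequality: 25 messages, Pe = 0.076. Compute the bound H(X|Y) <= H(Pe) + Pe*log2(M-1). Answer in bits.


H(Pe) = -Pe*log2(Pe) - (1-Pe)*log2(1-Pe) = -0.076*log2(0.076) - 0.924*log2(0.924) = 0.282557 + 0.105369 = 0.3879. Pe*log2(M-1) = 0.076*log2(24) = 0.348457. Bound = H(Pe) + Pe*log2(M-1) = 0.282557 + 0.105369 + 0.348457 = 0.7364

0.7364 bits


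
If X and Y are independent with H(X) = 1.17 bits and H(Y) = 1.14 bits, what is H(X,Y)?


For independent variables, H(X,Y) = H(X) + H(Y) = 1.17 + 1.14 = 2.31

2.31 bits


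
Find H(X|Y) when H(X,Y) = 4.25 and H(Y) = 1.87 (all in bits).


H(X|Y) = H(X,Y) - H(Y) = 4.25 - 1.87 = 2.38

2.38 bits


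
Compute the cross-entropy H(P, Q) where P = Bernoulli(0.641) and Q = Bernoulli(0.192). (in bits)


H(P,Q) = -p*log2(q) - (1-p)*log2(1-q). -0.641*log2(0.192) = 1.526107; -0.359*log2(0.808) = 0.110419. H(P,Q) = 1.526107 + 0.110419 = 1.6365

1.6365 bits


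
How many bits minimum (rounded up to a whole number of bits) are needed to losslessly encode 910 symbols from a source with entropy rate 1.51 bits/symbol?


Minimum bits >= n * H = 910 * 1.51 = 1374.1, rounded up to a whole number of bits = 1375

1375 bits


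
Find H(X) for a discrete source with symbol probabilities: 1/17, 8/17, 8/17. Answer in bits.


H = -sum(p_i * log2(p_i)). Terms: -(1/17)*log2(1/17) = 0.240439; -(8/17)*log2(8/17) = 0.511747; -(8/17)*log2(8/17) = 0.511747. H = 0.240439 + 0.511747 + 0.511747 = 1.2639

1.2639 bits


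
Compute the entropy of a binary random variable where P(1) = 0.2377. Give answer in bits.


H = -p*log2(p) - (1-p)*log2(1-p). -0.2377*log2(0.2377) = 0.492701; -0.7623*log2(0.7623) = 0.298493. H = 0.492701 + 0.298493 = 0.7912

0.7912 bits


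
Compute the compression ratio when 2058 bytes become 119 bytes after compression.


Ratio = original / compressed = 2058 / 119 = 17.2941

17.2941


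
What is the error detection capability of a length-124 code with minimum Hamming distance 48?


Detection capability = d_min - 1 = 48 - 1 = 47

47 errors


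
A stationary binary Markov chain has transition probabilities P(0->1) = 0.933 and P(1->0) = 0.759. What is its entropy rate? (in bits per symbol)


Stationary distribution: pi_0 = p10/(p01+p10) = 0.4486, pi_1 = 0.5514. Entropy rate H' = pi_0*H(p01) + pi_1*H(p10) = 0.4486*0.3546 + 0.5514*0.7967 = 0.5984

0.5984 bits/symbol


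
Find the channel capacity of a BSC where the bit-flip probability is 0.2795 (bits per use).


H(p) = -p*log2(p) - (1-p)*log2(1-p) = -0.2795*log2(0.2795) - 0.7205*log2(0.7205) = 0.514023 + 0.340746 = 0.8548. C = 1 - H(p) = 1 - 0.8548 = 0.1452

0.1452 bits


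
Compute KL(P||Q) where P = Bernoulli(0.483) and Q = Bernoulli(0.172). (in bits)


KL = p*log2(p/q) + (1-p)*log2((1-p)/(1-q)) = 0.483*log2(0.483/0.172) + 0.517*log2(0.517/0.828) = 0.3682

0.3682 bits


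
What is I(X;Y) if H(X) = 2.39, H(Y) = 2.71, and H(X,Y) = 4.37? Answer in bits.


I(X;Y) = H(X) + H(Y) - H(X,Y) = 2.39 + 2.71 - 4.37 = 0.73

0.73 bits


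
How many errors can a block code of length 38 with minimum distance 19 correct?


Correction capability = floor((d-1)/2) = floor((19-1)/2) = 9

9 errors


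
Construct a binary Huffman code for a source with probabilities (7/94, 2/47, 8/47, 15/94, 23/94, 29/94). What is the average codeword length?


Huffman construction (repeatedly merge the two least-probable nodes; each merge adds 1 bit to every symbol beneath it): 2/47 + 7/94 = 11/94; 11/94 + 15/94 = 13/47; 8/47 + 23/94 = 39/94; 13/47 + 29/94 = 55/94; 39/94 + 55/94 = 1. Resulting codeword lengths (in the order the probabilities were given): (4, 4, 2, 3, 2, 2). L_avg = sum(p_i * l_i) = 7/94*4 + 2/47*4 + 8/47*2 + 15/94*3 + 23/94*2 + 29/94*2 = 225/94 = 2.3936

2.3936 bits


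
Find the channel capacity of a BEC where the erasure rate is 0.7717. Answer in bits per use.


C = 1 - epsilon = 1 - 0.7717 = 0.2283

0.2283 bits


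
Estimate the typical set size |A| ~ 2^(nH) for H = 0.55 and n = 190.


log2|A_typical| = nH = 190 * 0.55 = 104.5, so |A_typical| ~ 2^104.5 = 2.868e+31

2.868e+31


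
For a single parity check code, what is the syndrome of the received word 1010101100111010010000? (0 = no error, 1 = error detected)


Syndrome = XOR of all bits = 1 XOR 0 XOR 1 XOR 0 XOR 1 XOR 0 XOR 1 XOR 1 XOR 0 XOR 0 XOR 1 XOR 1 XOR 1 XOR 0 XOR 1 XOR 0 XOR 0 XOR 1 XOR 0 XOR 0 XOR 0 XOR 0 = 0

0


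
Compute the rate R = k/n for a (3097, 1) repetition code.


Rate = k/n = 1/3097

1/3097


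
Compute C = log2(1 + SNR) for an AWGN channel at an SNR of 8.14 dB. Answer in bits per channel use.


SNR_linear = 10^(8.14/10) = 6.5163; C = log2(1 + SNR_linear) = log2(1 + 6.5163) = 2.91

2.91 bits/channel use


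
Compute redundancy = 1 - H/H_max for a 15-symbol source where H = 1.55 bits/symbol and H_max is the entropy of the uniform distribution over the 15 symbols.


H_max = log2(K) = log2(15) = 3.9069 bits/symbol. Redundancy = 1 - H/H_max = 1 - 1.55/3.9069 = 1 - 0.3967 = 0.6033

0.6033


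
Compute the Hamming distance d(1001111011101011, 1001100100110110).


Count differing positions: . . . . . ^ ^ ^ ^ ^ . ^ ^ ^ . ^ = 9 differences

9


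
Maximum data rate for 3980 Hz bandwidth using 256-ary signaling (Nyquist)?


Rate = 2 * B * log2(M) = 2 * 3980 * 8.0 = 63680.0

63680.0 bps


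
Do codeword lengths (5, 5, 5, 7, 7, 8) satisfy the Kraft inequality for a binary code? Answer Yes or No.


Kraft sum = sum(2^(-l_i)) = 0.1133, need <= 1. Result: satisfied (a binary prefix-free code with these lengths exists)

Yes


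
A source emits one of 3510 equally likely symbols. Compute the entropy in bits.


H = log2(n) = log2(3510) = 11.7773

11.7773 bits


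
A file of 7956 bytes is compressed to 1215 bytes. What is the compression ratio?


Ratio = original / compressed = 7956 / 1215 = 6.5481

6.5481


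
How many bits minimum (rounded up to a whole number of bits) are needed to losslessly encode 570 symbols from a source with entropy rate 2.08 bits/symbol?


Minimum bits >= n * H = 570 * 2.08 = 1185.6, rounded up to a whole number of bits = 1186

1186 bits


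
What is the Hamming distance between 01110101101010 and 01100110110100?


Count differing positions: . . . ^ . . ^ ^ . ^ ^ ^ ^ . = 7 differences

7


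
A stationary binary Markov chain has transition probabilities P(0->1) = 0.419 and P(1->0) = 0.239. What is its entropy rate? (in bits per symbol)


Stationary distribution: pi_0 = p10/(p01+p10) = 0.3632, pi_1 = 0.6368. Entropy rate H' = pi_0*H(p01) + pi_1*H(p10) = 0.3632*0.981 + 0.6368*0.7934 = 0.8615

0.8615 bits/symbol


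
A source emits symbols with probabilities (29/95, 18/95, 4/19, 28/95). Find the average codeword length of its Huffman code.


Huffman construction (repeatedly merge the two least-probable nodes; each merge adds 1 bit to every symbol beneath it): 18/95 + 4/19 = 2/5; 28/95 + 29/95 = 3/5; 2/5 + 3/5 = 1. Resulting codeword lengths (in the order the probabilities were given): (2, 2, 2, 2). L_avg = sum(p_i * l_i) = 29/95*2 + 18/95*2 + 4/19*2 + 28/95*2 = 2

2.0 bits


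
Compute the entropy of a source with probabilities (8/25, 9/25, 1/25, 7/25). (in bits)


H = -sum(p_i * log2(p_i)). Terms: -(8/25)*log2(8/25) = 0.526034; -(9/25)*log2(9/25) = 0.530615; -(1/25)*log2(1/25) = 0.185754; -(7/25)*log2(7/25) = 0.514220. H = 0.526034 + 0.530615 + 0.185754 + 0.514220 = 1.7566

1.7566 bits


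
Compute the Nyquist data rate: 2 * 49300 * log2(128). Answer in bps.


Rate = 2 * B * log2(M) = 2 * 49300 * 7.0 = 690200.0

690200.0 bps


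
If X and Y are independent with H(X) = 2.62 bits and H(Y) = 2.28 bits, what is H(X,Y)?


For independent variables, H(X,Y) = H(X) + H(Y) = 2.62 + 2.28 = 4.9

4.9 bits


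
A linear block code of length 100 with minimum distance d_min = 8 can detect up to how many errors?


Detection capability = d_min - 1 = 8 - 1 = 7

7 errors


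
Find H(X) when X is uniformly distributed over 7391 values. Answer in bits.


H = log2(n) = log2(7391) = 12.8516

12.8516 bits


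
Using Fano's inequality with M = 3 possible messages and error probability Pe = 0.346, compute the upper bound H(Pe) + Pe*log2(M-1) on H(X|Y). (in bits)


H(Pe) = -Pe*log2(Pe) - (1-Pe)*log2(1-Pe) = -0.346*log2(0.346) - 0.654*log2(0.654) = 0.529780 + 0.400665 = 0.9304. Pe*log2(M-1) = 0.346*log2(2) = 0.346000. Bound = H(Pe) + Pe*log2(M-1) = 0.529780 + 0.400665 + 0.346000 = 1.2764

1.2764 bits


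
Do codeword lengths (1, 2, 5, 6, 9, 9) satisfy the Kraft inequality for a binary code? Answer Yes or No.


Kraft sum = sum(2^(-l_i)) = 0.8008, need <= 1. Result: satisfied (a binary prefix-free code with these lengths exists)

Yes


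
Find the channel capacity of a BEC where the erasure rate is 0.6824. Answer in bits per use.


C = 1 - epsilon = 1 - 0.6824 = 0.3176

0.3176 bits


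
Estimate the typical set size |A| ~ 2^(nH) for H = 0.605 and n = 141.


log2|A_typical| = nH = 141 * 0.605 = 85.305, so |A_typical| ~ 2^85.305 = 4.779e+25

4.779e+25


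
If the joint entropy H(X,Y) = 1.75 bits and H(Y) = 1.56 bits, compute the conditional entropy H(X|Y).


H(X|Y) = H(X,Y) - H(Y) = 1.75 - 1.56 = 0.19

0.19 bits


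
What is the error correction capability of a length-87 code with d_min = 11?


Correction capability = floor((d-1)/2) = floor((11-1)/2) = 5

5 errors


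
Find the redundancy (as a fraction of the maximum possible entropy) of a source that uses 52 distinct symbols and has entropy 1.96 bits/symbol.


H_max = log2(K) = log2(52) = 5.7004 bits/symbol. Redundancy = 1 - H/H_max = 1 - 1.96/5.7004 = 1 - 0.3438 = 0.6562

0.6562


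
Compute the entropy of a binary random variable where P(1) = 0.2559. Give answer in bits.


H = -p*log2(p) - (1-p)*log2(1-p). -0.2559*log2(0.2559) = 0.503188; -0.7441*log2(0.7441) = 0.317308. H = 0.503188 + 0.317308 = 0.8205

0.8205 bits


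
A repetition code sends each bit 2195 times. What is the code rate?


Rate = k/n = 1/2195

1/2195


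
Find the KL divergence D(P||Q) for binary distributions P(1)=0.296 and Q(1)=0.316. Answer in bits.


KL = p*log2(p/q) + (1-p)*log2((1-p)/(1-q)) = 0.296*log2(0.296/0.316) + 0.704*log2(0.704/0.684) = 0.0014

0.0014 bits


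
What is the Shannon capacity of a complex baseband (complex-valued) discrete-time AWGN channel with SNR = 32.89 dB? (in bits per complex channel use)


SNR_linear = 10^(32.89/10) = 1945.3601; C = log2(1 + SNR_linear) = log2(1 + 1945.3601) = 10.9266

10.9266 bits/channel use


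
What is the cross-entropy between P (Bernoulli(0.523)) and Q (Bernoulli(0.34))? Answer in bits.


H(P,Q) = -p*log2(q) - (1-p)*log2(1-q). -0.523*log2(0.34) = 0.813994; -0.477*log2(0.66) = 0.285943. H(P,Q) = 0.813994 + 0.285943 = 1.0999

1.0999 bits


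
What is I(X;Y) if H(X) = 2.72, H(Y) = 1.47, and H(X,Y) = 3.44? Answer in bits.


I(X;Y) = H(X) + H(Y) - H(X,Y) = 2.72 + 1.47 - 3.44 = 0.75

0.75 bits


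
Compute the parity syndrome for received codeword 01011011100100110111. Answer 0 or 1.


Syndrome = XOR of all bits = 0 XOR 1 XOR 0 XOR 1 XOR 1 XOR 0 XOR 1 XOR 1 XOR 1 XOR 0 XOR 0 XOR 1 XOR 0 XOR 0 XOR 1 XOR 1 XOR 0 XOR 1 XOR 1 XOR 1 = 0

0


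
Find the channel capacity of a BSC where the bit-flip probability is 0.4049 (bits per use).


H(p) = -p*log2(p) - (1-p)*log2(1-p) = -0.4049*log2(0.4049) - 0.5951*log2(0.5951) = 0.528136 + 0.445608 = 0.9737. C = 1 - H(p) = 1 - 0.9737 = 0.0263

0.0263 bits


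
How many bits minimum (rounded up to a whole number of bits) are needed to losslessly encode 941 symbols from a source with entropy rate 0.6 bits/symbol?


Minimum bits >= n * H = 941 * 0.6 = 564.6, rounded up to a whole number of bits = 565

565 bits


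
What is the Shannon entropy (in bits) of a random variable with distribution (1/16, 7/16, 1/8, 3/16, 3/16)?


H = -sum(p_i * log2(p_i)). Terms: -(1/16)*log2(1/16) = 0.250000; -(7/16)*log2(7/16) = 0.521782; -(1/8)*log2(1/8) = 0.375000; -(3/16)*log2(3/16) = 0.452820; -(3/16)*log2(3/16) = 0.452820. H = 0.250000 + 0.521782 + 0.375000 + 0.452820 + 0.452820 = 2.0524

2.0524 bits


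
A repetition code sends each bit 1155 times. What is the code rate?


Rate = k/n = 1/1155

1/1155


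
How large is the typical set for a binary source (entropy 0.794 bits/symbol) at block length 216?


log2|A_typical| = nH = 216 * 0.794 = 171.504, so |A_typical| ~ 2^171.504 = 4.245e+51

4.245e+51


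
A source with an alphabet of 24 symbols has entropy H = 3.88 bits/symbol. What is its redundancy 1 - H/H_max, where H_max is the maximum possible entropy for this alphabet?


H_max = log2(K) = log2(24) = 4.585 bits/symbol. Redundancy = 1 - H/H_max = 1 - 3.88/4.585 = 1 - 0.8462 = 0.1538

0.1538


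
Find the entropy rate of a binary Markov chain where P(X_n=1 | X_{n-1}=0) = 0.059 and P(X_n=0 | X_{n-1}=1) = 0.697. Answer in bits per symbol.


Stationary distribution: pi_0 = p10/(p01+p10) = 0.922, pi_1 = 0.078. Entropy rate H' = pi_0*H(p01) + pi_1*H(p10) = 0.922*0.3235 + 0.078*0.8849 = 0.3673

0.3673 bits/symbol


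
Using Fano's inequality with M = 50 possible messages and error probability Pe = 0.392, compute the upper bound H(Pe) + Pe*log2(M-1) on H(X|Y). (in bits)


H(Pe) = -Pe*log2(Pe) - (1-Pe)*log2(1-Pe) = -0.392*log2(0.392) - 0.608*log2(0.608) = 0.529621 + 0.436457 = 0.9661. Pe*log2(M-1) = 0.392*log2(49) = 2.200966. Bound = H(Pe) + Pe*log2(M-1) = 0.529621 + 0.436457 + 2.200966 = 3.167

3.167 bits


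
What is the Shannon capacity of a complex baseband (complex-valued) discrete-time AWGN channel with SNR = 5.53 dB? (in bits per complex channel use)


SNR_linear = 10^(5.53/10) = 3.5727; C = log2(1 + SNR_linear) = log2(1 + 3.5727) = 2.1931

2.1931 bits/channel use


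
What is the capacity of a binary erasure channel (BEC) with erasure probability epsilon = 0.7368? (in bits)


C = 1 - epsilon = 1 - 0.7368 = 0.2632

0.2632 bits


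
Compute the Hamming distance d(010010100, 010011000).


Count differing positions: . . . . . ^ ^ . . = 2 differences

2


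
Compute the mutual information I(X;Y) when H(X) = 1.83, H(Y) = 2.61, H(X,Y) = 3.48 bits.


I(X;Y) = H(X) + H(Y) - H(X,Y) = 1.83 + 2.61 - 3.48 = 0.96

0.96 bits


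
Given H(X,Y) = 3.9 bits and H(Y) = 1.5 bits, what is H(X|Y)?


H(X|Y) = H(X,Y) - H(Y) = 3.9 - 1.5 = 2.4

2.4 bits


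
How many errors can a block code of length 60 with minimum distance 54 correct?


Correction capability = floor((d-1)/2) = floor((54-1)/2) = 26

26 errors


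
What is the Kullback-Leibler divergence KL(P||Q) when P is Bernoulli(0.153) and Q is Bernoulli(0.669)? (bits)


KL = p*log2(p/q) + (1-p)*log2((1-p)/(1-q)) = 0.153*log2(0.153/0.669) + 0.847*log2(0.847/0.331) = 0.8225

0.8225 bits


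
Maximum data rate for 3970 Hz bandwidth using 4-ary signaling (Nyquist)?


Rate = 2 * B * log2(M) = 2 * 3970 * 2.0 = 15880.0

15880.0 bps


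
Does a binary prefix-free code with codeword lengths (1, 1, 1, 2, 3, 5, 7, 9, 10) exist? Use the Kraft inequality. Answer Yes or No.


Kraft sum = sum(2^(-l_i)) = 1.917, need <= 1. Result: violated (a binary prefix-free code with these lengths cannot exist)

No


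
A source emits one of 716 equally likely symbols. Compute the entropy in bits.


H = log2(n) = log2(716) = 9.4838

9.4838 bits


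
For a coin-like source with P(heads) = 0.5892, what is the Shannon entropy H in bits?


H = -p*log2(p) - (1-p)*log2(1-p). -0.5892*log2(0.5892) = 0.449660; -0.4108*log2(0.4108) = 0.527258. H = 0.449660 + 0.527258 = 0.9769

0.9769 bits


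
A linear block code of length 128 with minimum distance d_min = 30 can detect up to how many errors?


Detection capability = d_min - 1 = 30 - 1 = 29

29 errors


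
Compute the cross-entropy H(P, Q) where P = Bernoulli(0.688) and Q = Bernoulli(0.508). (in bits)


H(P,Q) = -p*log2(q) - (1-p)*log2(1-q). -0.688*log2(0.508) = 0.672245; -0.312*log2(0.492) = 0.319260. H(P,Q) = 0.672245 + 0.319260 = 0.9915

0.9915 bits


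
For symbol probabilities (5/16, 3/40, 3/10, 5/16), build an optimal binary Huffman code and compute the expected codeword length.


Huffman construction (repeatedly merge the two least-probable nodes; each merge adds 1 bit to every symbol beneath it): 3/40 + 3/10 = 3/8; 5/16 + 5/16 = 5/8; 3/8 + 5/8 = 1. Resulting codeword lengths (in the order the probabilities were given): (2, 2, 2, 2). L_avg = sum(p_i * l_i) = 5/16*2 + 3/40*2 + 3/10*2 + 5/16*2 = 2

2.0 bits


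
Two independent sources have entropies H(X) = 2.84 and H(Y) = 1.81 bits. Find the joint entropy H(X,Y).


For independent variables, H(X,Y) = H(X) + H(Y) = 2.84 + 1.81 = 4.65

4.65 bits


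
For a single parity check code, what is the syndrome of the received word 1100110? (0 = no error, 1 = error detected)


Syndrome = XOR of all bits = 1 XOR 1 XOR 0 XOR 0 XOR 1 XOR 1 XOR 0 = 0

0


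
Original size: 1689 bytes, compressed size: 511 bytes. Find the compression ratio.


Ratio = original / compressed = 1689 / 511 = 3.3053

3.3053


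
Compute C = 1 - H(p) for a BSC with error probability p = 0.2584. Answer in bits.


H(p) = -p*log2(p) - (1-p)*log2(1-p) = -0.2584*log2(0.2584) - 0.7416*log2(0.7416) = 0.504480 + 0.319842 = 0.8243. C = 1 - H(p) = 1 - 0.8243 = 0.1757

0.1757 bits


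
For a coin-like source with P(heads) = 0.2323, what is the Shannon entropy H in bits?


H = -p*log2(p) - (1-p)*log2(1-p). -0.2323*log2(0.2323) = 0.489210; -0.7677*log2(0.7677) = 0.292790. H = 0.489210 + 0.292790 = 0.782

0.782 bits


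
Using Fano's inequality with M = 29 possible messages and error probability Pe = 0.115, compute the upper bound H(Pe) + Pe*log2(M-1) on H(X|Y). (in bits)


H(Pe) = -Pe*log2(Pe) - (1-Pe)*log2(1-Pe) = -0.115*log2(0.115) - 0.885*log2(0.885) = 0.358834 + 0.155982 = 0.5148. Pe*log2(M-1) = 0.115*log2(28) = 0.552846. Bound = H(Pe) + Pe*log2(M-1) = 0.358834 + 0.155982 + 0.552846 = 1.0677

1.0677 bits


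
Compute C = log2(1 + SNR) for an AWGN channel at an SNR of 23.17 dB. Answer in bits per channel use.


SNR_linear = 10^(23.17/10) = 207.4914; C = log2(1 + SNR_linear) = log2(1 + 207.4914) = 7.7038

7.7038 bits/channel use


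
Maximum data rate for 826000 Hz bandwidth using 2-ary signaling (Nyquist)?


Rate = 2 * B * log2(M) = 2 * 826000 * 1.0 = 1652000.0

1652000.0 bps


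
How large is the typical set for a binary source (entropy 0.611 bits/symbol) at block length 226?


log2|A_typical| = nH = 226 * 0.611 = 138.086, so |A_typical| ~ 2^138.086 = 3.699e+41

3.699e+41


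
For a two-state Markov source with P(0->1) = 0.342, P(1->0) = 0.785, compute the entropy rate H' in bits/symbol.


Stationary distribution: pi_0 = p10/(p01+p10) = 0.6965, pi_1 = 0.3035. Entropy rate H' = pi_0*H(p01) + pi_1*H(p10) = 0.6965*0.9267 + 0.3035*0.7509 = 0.8734

0.8734 bits/symbol


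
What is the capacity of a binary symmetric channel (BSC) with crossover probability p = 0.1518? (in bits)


H(p) = -p*log2(p) - (1-p)*log2(1-p) = -0.1518*log2(0.1518) - 0.8482*log2(0.8482) = 0.412859 + 0.201468 = 0.6143. C = 1 - H(p) = 1 - 0.6143 = 0.3857

0.3857 bits


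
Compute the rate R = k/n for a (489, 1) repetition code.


Rate = k/n = 1/489

1/489


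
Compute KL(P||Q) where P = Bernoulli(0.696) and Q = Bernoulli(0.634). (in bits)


KL = p*log2(p/q) + (1-p)*log2((1-p)/(1-q)) = 0.696*log2(0.696/0.634) + 0.304*log2(0.304/0.366) = 0.0123

0.0123 bits


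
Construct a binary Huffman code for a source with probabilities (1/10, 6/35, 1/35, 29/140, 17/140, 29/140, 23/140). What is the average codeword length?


Huffman construction (repeatedly merge the two least-probable nodes; each merge adds 1 bit to every symbol beneath it): 1/35 + 1/10 = 9/70; 17/140 + 9/70 = 1/4; 23/140 + 6/35 = 47/140; 29/140 + 29/140 = 29/70; 1/4 + 47/140 = 41/70; 29/70 + 41/70 = 1. Resulting codeword lengths (in the order the probabilities were given): (4, 3, 4, 2, 3, 2, 3). L_avg = sum(p_i * l_i) = 1/10*4 + 6/35*3 + 1/35*4 + 29/140*2 + 17/140*3 + 29/140*2 + 23/140*3 = 19/7 = 2.7143

2.7143 bits


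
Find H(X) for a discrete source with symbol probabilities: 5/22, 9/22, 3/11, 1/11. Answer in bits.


H = -sum(p_i * log2(p_i)). Terms: -(5/22)*log2(5/22) = 0.485796; -(9/22)*log2(9/22) = 0.527525; -(3/11)*log2(3/11) = 0.511219; -(1/11)*log2(1/11) = 0.314494. H = 0.485796 + 0.527525 + 0.511219 + 0.314494 = 1.839

1.839 bits


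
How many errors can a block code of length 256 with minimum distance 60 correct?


Correction capability = floor((d-1)/2) = floor((60-1)/2) = 29

29 errors


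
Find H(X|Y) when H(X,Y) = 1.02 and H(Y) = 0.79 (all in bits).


H(X|Y) = H(X,Y) - H(Y) = 1.02 - 0.79 = 0.23

0.23 bits


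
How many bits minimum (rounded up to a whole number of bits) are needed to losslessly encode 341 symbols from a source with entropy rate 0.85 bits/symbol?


Minimum bits >= n * H = 341 * 0.85 = 289.85, rounded up to a whole number of bits = 290

290 bits


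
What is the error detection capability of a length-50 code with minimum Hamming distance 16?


Detection capability = d_min - 1 = 16 - 1 = 15

15 errors


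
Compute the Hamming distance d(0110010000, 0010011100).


Count differing positions: . ^ . . . . ^ ^ . . = 3 differences

3


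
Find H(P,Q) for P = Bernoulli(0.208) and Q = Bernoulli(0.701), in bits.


H(P,Q) = -p*log2(q) - (1-p)*log2(1-q). -0.208*log2(0.701) = 0.106603; -0.792*log2(0.299) = 1.379492. H(P,Q) = 0.106603 + 1.379492 = 1.4861

1.4861 bits


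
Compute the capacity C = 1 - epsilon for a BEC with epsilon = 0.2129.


C = 1 - epsilon = 1 - 0.2129 = 0.7871

0.7871 bits


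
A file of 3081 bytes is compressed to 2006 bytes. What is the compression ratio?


Ratio = original / compressed = 3081 / 2006 = 1.5359

1.5359


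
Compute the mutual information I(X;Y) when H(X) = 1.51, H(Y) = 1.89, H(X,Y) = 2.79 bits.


I(X;Y) = H(X) + H(Y) - H(X,Y) = 1.51 + 1.89 - 2.79 = 0.61

0.61 bits


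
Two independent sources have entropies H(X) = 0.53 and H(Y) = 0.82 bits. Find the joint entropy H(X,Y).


For independent variables, H(X,Y) = H(X) + H(Y) = 0.53 + 0.82 = 1.35

1.35 bits


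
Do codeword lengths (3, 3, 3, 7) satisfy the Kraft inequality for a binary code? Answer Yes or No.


Kraft sum = sum(2^(-l_i)) = 0.3828, need <= 1. Result: satisfied (a binary prefix-free code with these lengths exists)

Yes


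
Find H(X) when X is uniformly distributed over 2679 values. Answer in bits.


H = log2(n) = log2(2679) = 11.3875

11.3875 bits


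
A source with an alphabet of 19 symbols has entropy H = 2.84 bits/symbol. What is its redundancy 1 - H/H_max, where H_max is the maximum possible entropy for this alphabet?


H_max = log2(K) = log2(19) = 4.2479 bits/symbol. Redundancy = 1 - H/H_max = 1 - 2.84/4.2479 = 1 - 0.6686 = 0.3314

0.3314


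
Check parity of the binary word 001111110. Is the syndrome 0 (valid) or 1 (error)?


Syndrome = XOR of all bits = 0 XOR 0 XOR 1 XOR 1 XOR 1 XOR 1 XOR 1 XOR 1 XOR 0 = 0

0


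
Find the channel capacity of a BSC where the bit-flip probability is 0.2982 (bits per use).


H(p) = -p*log2(p) - (1-p)*log2(1-p) = -0.2982*log2(0.2982) - 0.7018*log2(0.7018) = 0.520552 + 0.358527 = 0.8791. C = 1 - H(p) = 1 - 0.8791 = 0.1209

0.1209 bits


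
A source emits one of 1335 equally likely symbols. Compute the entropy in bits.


H = log2(n) = log2(1335) = 10.3826

10.3826 bits


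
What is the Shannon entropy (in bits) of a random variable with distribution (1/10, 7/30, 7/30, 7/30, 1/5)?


H = -sum(p_i * log2(p_i)). Terms: -(1/10)*log2(1/10) = 0.332193; -(7/30)*log2(7/30) = 0.489892; -(7/30)*log2(7/30) = 0.489892; -(7/30)*log2(7/30) = 0.489892; -(1/5)*log2(1/5) = 0.464386. H = 0.332193 + 0.489892 + 0.489892 + 0.489892 + 0.464386 = 2.2663

2.2663 bits


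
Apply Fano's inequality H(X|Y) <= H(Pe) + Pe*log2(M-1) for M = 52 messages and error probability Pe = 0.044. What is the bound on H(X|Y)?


H(Pe) = -Pe*log2(Pe) - (1-Pe)*log2(1-Pe) = -0.044*log2(0.044) - 0.956*log2(0.956) = 0.198280 + 0.062061 = 0.2603. Pe*log2(M-1) = 0.044*log2(51) = 0.249587. Bound = H(Pe) + Pe*log2(M-1) = 0.198280 + 0.062061 + 0.249587 = 0.5099

0.5099 bits


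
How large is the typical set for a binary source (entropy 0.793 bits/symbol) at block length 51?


log2|A_typical| = nH = 51 * 0.793 = 40.443, so |A_typical| ~ 2^40.443 = 1.495e+12

1.495e+12


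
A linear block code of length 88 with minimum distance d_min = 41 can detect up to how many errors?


Detection capability = d_min - 1 = 41 - 1 = 40

40 errors


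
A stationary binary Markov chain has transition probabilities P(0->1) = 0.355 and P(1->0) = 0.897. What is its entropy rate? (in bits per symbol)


Stationary distribution: pi_0 = p10/(p01+p10) = 0.7165, pi_1 = 0.2835. Entropy rate H' = pi_0*H(p01) + pi_1*H(p10) = 0.7165*0.9385 + 0.2835*0.4784 = 0.808

0.808 bits/symbol


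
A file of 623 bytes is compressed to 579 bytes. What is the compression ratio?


Ratio = original / compressed = 623 / 579 = 1.076

1.076


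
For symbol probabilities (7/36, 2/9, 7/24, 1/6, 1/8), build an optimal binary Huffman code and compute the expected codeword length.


Huffman construction (repeatedly merge the two least-probable nodes; each merge adds 1 bit to every symbol beneath it): 1/8 + 1/6 = 7/24; 7/36 + 2/9 = 5/12; 7/24 + 7/24 = 7/12; 5/12 + 7/12 = 1. Resulting codeword lengths (in the order the probabilities were given): (2, 2, 2, 3, 3). L_avg = sum(p_i * l_i) = 7/36*2 + 2/9*2 + 7/24*2 + 1/6*3 + 1/8*3 = 55/24 = 2.2917

2.2917 bits


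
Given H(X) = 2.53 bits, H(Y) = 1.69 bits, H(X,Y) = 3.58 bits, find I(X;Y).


I(X;Y) = H(X) + H(Y) - H(X,Y) = 2.53 + 1.69 - 3.58 = 0.64

0.64 bits


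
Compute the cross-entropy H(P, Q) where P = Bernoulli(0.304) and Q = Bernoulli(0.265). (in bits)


H(P,Q) = -p*log2(q) - (1-p)*log2(1-q). -0.304*log2(0.265) = 0.582444; -0.696*log2(0.735) = 0.309152. H(P,Q) = 0.582444 + 0.309152 = 0.8916

0.8916 bits


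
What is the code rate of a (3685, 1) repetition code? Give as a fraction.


Rate = k/n = 1/3685

1/3685


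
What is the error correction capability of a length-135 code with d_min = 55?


Correction capability = floor((d-1)/2) = floor((55-1)/2) = 27

27 errors


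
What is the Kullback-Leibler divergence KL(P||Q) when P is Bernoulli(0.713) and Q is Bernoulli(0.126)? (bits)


KL = p*log2(p/q) + (1-p)*log2((1-p)/(1-q)) = 0.713*log2(0.713/0.126) + 0.287*log2(0.287/0.874) = 1.3218

1.3218 bits


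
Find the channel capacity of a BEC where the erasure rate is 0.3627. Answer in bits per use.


C = 1 - epsilon = 1 - 0.3627 = 0.6373

0.6373 bits


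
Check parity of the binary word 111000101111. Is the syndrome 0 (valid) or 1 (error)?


Syndrome = XOR of all bits = 1 XOR 1 XOR 1 XOR 0 XOR 0 XOR 0 XOR 1 XOR 0 XOR 1 XOR 1 XOR 1 XOR 1 = 0

0


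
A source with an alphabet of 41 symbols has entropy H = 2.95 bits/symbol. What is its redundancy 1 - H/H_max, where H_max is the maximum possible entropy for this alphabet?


H_max = log2(K) = log2(41) = 5.3576 bits/symbol. Redundancy = 1 - H/H_max = 1 - 2.95/5.3576 = 1 - 0.5506 = 0.4494

0.4494


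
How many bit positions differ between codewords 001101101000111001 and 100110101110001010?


Count differing positions: ^ . ^ . ^ ^ . . . ^ ^ . ^ ^ . . ^ ^ = 10 differences

10


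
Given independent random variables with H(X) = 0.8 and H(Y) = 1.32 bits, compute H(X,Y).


For independent variables, H(X,Y) = H(X) + H(Y) = 0.8 + 1.32 = 2.12

2.12 bits


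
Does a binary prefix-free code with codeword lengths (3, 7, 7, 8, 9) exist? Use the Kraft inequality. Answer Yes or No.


Kraft sum = sum(2^(-l_i)) = 0.1465, need <= 1. Result: satisfied (a binary prefix-free code with these lengths exists)

Yes


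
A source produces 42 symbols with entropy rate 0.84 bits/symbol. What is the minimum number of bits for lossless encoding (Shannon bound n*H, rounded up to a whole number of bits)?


Minimum bits >= n * H = 42 * 0.84 = 35.28, rounded up to a whole number of bits = 36

36 bits


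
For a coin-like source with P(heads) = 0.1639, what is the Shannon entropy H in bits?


H = -p*log2(p) - (1-p)*log2(1-p). -0.1639*log2(0.1639) = 0.427633; -0.8361*log2(0.8361) = 0.215925. H = 0.427633 + 0.215925 = 0.6436

0.6436 bits


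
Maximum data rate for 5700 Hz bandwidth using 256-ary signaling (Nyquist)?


Rate = 2 * B * log2(M) = 2 * 5700 * 8.0 = 91200.0

91200.0 bps


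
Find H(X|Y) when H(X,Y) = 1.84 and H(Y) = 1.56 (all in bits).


H(X|Y) = H(X,Y) - H(Y) = 1.84 - 1.56 = 0.28

0.28 bits


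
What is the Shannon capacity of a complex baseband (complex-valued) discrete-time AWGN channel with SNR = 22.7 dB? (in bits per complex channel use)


SNR_linear = 10^(22.7/10) = 186.2087; C = log2(1 + SNR_linear) = log2(1 + 186.2087) = 7.5485

7.5485 bits/channel use


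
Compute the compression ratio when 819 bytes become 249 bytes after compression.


Ratio = original / compressed = 819 / 249 = 3.2892

3.2892


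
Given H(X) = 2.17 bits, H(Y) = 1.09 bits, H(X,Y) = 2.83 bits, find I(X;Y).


I(X;Y) = H(X) + H(Y) - H(X,Y) = 2.17 + 1.09 - 2.83 = 0.43

0.43 bits


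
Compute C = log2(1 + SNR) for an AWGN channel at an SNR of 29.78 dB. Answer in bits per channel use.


SNR_linear = 10^(29.78/10) = 950.6048; C = log2(1 + SNR_linear) = log2(1 + 950.6048) = 9.8942

9.8942 bits/channel use


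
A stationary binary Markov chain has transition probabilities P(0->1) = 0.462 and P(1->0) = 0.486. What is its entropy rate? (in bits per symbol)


Stationary distribution: pi_0 = p10/(p01+p10) = 0.5127, pi_1 = 0.4873. Entropy rate H' = pi_0*H(p01) + pi_1*H(p10) = 0.5127*0.9958 + 0.4873*0.9994 = 0.9976

0.9976 bits/symbol


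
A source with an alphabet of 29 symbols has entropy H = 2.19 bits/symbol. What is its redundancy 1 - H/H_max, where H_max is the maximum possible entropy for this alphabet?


H_max = log2(K) = log2(29) = 4.858 bits/symbol. Redundancy = 1 - H/H_max = 1 - 2.19/4.858 = 1 - 0.4508 = 0.5492

0.5492


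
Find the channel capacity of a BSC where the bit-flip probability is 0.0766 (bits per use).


H(p) = -p*log2(p) - (1-p)*log2(1-p) = -0.0766*log2(0.0766) - 0.9234*log2(0.9234) = 0.283919 + 0.106165 = 0.3901. C = 1 - H(p) = 1 - 0.3901 = 0.6099

0.6099 bits


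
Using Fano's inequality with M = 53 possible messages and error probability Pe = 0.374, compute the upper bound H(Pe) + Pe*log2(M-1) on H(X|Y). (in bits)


H(Pe) = -Pe*log2(Pe) - (1-Pe)*log2(1-Pe) = -0.374*log2(0.374) - 0.626*log2(0.626) = 0.530665 + 0.423029 = 0.9537. Pe*log2(M-1) = 0.374*log2(52) = 2.131964. Bound = H(Pe) + Pe*log2(M-1) = 0.530665 + 0.423029 + 2.131964 = 3.0857

3.0857 bits


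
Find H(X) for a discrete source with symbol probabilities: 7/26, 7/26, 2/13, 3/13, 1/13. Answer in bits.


H = -sum(p_i * log2(p_i)). Terms: -(7/26)*log2(7/26) = 0.509677; -(7/26)*log2(7/26) = 0.509677; -(2/13)*log2(2/13) = 0.415452; -(3/13)*log2(3/13) = 0.488187; -(1/13)*log2(1/13) = 0.284649. H = 0.509677 + 0.509677 + 0.415452 + 0.488187 + 0.284649 = 2.2076

2.2076 bits


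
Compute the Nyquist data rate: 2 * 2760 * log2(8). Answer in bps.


Rate = 2 * B * log2(M) = 2 * 2760 * 3.0 = 16560.0

16560.0 bps


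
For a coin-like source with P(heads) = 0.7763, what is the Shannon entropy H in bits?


H = -p*log2(p) - (1-p)*log2(1-p). -0.7763*log2(0.7763) = 0.283593; -0.2237*log2(0.2237) = 0.483273. H = 0.283593 + 0.483273 = 0.7669

0.7669 bits


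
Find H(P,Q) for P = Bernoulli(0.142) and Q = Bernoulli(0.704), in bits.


H(P,Q) = -p*log2(q) - (1-p)*log2(1-q). -0.142*log2(0.704) = 0.071902; -0.858*log2(0.296) = 1.506932. H(P,Q) = 0.071902 + 1.506932 = 1.5788

1.5788 bits


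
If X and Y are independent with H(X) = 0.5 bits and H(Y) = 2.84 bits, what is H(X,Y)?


For independent variables, H(X,Y) = H(X) + H(Y) = 0.5 + 2.84 = 3.34

3.34 bits


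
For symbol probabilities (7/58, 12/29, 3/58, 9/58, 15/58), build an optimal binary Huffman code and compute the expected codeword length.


Huffman construction (repeatedly merge the two least-probable nodes; each merge adds 1 bit to every symbol beneath it): 3/58 + 7/58 = 5/29; 9/58 + 5/29 = 19/58; 15/58 + 19/58 = 17/29; 12/29 + 17/29 = 1. Resulting codeword lengths (in the order the probabilities were given): (4, 1, 4, 3, 2). L_avg = sum(p_i * l_i) = 7/58*4 + 12/29*1 + 3/58*4 + 9/58*3 + 15/58*2 = 121/58 = 2.0862

2.0862 bits
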